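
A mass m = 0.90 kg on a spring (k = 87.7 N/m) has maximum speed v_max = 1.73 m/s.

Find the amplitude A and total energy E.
½mv²_max = ½kA² → A = v_max√(m/k) = 1.73×√(0.9/87.7) = 0.1753 m = 17.53 cm
E = ½mv²_max = ½×0.9×1.73² = 1.347 J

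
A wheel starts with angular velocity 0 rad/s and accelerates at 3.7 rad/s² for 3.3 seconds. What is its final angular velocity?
ω = ω₀ + αt = 0 + 3.7 × 3.3 = 12.21 rad/s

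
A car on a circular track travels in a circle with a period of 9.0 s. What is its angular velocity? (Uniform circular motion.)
ω = 2π/T = 2π/9.0 = 0.6981 rad/s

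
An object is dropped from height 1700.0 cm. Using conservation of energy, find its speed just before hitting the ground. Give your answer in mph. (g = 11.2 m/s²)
mgh = ½mv² → v = √(2gh) = √(2×11.2×17) = 19.51 m/s = 43.65 mph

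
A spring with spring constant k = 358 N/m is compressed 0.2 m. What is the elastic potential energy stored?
PE = ½kx² = ½×358×0.2² = 7.16 J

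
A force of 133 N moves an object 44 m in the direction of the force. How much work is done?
W = Fd = 133×44 = 5852.0 J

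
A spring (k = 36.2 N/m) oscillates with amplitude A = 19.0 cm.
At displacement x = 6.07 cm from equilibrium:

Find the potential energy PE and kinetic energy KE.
E_total = ½kA² = ½×36.2×(0.19)² = 0.6534 J
PE = ½kx² = ½×36.2×(0.0607)² = 0.06669 J
KE = E_total − PE = 0.5867 J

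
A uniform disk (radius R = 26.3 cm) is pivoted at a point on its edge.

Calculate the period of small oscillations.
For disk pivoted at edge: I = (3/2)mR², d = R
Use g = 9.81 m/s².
I/m = (3/2)R² = 0.1038 m²; d = R = 0.263 m
T = 2π√((3/2)R²/(gR)) = 2π√(3R/(2g)) = 1.26 s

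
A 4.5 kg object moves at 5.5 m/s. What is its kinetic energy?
KE = ½mv² = ½×4.5×5.5² = 68.0625 J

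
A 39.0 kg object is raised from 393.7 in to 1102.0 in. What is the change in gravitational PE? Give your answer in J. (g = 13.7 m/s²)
ΔPE = mg(h₂ − h₁) = 39 kg × 13.7 m/s² × (27.99 − 10) m = 9612 J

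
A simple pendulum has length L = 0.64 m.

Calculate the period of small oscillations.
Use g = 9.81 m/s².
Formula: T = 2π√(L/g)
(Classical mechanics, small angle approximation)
T = 2π√(L/g) = 2π√(0.64/9.81) = 1.605 s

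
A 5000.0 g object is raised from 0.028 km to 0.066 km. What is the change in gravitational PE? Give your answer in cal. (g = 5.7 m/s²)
ΔPE = mg(h₂ − h₁) = 5 kg × 5.7 m/s² × (66 − 28) m = 1083 J = 258.8 cal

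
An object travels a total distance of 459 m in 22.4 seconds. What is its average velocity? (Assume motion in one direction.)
v_avg = Δd / Δt = 459 / 22.4 = 20.49 m/s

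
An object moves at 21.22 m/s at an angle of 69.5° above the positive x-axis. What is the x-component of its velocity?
vₓ = v cos(θ) = 21.22 × cos(69.5°) = 7.43 m/s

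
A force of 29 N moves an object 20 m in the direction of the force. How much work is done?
W = Fd = 29×20 = 580.0 J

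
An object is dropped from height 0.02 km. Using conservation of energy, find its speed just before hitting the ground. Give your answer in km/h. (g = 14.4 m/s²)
mgh = ½mv² → v = √(2gh) = √(2×14.4×20) = 24 m/s = 86.4 km/h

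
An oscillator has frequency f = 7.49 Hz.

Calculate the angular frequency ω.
ω = 2πf = 2π×7.49 = 47.06 rad/s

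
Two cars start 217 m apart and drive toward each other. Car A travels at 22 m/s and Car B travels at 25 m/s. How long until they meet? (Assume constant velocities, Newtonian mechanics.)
Combined speed: v_combined = 22 + 25 = 47 m/s
Time to meet: t = d/47 = 217/47 = 4.62 s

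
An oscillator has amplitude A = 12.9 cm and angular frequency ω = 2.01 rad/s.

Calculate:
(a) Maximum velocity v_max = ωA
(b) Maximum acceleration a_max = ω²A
v_max = ωA = 2.01×0.129 = 0.2593 m/s
a_max = ω²A = 2.01²×0.129 = 0.5212 m/s²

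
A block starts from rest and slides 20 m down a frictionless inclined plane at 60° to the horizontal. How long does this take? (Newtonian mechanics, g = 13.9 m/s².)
a = g sin(θ) = 13.9 × sin(60°) = 12.04 m/s²
t = √(2d/a) = √(2 × 20 / 12.04) = 1.82 s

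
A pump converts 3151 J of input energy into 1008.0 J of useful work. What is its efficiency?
η = W_out/W_in = 1008.0/3151 = 0.3199 = 31.99%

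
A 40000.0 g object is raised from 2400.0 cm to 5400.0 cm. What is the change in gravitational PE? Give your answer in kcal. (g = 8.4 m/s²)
ΔPE = mg(h₂ − h₁) = 40 kg × 8.4 m/s² × (54 − 24) m = 1.008e+04 J = 2.409 kcal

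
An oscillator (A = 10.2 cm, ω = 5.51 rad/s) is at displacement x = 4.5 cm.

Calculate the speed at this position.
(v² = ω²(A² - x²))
v = ω√(A² − x²) = 5.51×√(0.102² − 0.045²) = 0.5044 m/s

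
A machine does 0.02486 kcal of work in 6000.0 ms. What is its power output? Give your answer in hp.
P = W/t = 104 J / 6 s = 17.34 W = 0.02325 hp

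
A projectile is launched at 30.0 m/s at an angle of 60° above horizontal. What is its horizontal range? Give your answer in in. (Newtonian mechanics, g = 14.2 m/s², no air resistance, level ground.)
R = v₀² sin(2θ) / g (with unit conversion) = 2161.0 in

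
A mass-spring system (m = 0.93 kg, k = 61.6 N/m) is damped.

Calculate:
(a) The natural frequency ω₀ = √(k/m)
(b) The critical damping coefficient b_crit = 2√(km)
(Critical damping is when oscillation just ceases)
ω₀ = √(k/m) = √(61.6/0.93) = 8.139 rad/s
b_crit = 2√(km) = 2√(61.6×0.93) = 15.14 kg/s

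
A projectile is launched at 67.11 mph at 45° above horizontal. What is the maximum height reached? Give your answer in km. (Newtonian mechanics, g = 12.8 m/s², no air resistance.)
H = v₀²sin²(θ)/(2g) (with unit conversion) = 0.01758 km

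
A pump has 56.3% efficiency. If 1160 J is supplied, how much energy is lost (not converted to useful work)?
W_out = η × W_in = 0.563×1160 = 653.08 J
W_lost = W_in − W_out = 1160 − 653.08 = 506.92 J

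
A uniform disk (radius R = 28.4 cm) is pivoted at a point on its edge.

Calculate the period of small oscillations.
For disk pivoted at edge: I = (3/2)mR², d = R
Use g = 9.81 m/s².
I/m = (3/2)R² = 0.121 m²; d = R = 0.284 m
T = 2π√((3/2)R²/(gR)) = 2π√(3R/(2g)) = 1.309 s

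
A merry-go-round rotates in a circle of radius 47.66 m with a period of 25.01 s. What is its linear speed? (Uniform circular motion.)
v = 2πr/T = 2π×47.66/25.01 = 11.97 m/s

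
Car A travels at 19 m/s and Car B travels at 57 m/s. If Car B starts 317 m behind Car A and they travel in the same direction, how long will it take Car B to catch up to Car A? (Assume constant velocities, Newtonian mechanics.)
Relative speed: v_rel = 57 - 19 = 38 m/s
Time to catch: t = d₀/v_rel = 317/38 = 8.34 s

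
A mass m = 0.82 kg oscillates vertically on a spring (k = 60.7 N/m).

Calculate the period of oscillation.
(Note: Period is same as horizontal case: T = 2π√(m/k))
T = 2π√(m/k) = 2π√(0.82/60.7) = 0.7303 s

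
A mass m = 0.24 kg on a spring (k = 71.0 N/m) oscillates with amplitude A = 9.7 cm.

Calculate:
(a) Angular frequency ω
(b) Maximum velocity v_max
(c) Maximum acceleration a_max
ω = √(k/m) = √(71.0/0.24) = 17.2 rad/s
v_max = ωA = 17.2×0.097 = 1.668 m/s
a_max = ω²A = 17.2²×0.097 = 28.7 m/s²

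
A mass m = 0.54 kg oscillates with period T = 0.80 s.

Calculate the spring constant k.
T = 2π√(m/k) → k = m(2π/T)² = 0.54×(2π/0.8)² = 33.31 N/m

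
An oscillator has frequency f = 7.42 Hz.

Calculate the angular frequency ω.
ω = 2πf = 2π×7.42 = 46.62 rad/s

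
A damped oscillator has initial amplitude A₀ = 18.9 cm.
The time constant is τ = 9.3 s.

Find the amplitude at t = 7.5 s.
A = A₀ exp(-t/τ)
A = A₀ exp(−t/τ) = 18.9×exp(−7.5/9.3) = 8.438 cm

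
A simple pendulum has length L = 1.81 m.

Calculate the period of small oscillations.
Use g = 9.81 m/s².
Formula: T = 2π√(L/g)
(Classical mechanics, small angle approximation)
T = 2π√(L/g) = 2π√(1.81/9.81) = 2.699 s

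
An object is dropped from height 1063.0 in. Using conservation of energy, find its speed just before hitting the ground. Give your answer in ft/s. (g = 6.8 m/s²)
mgh = ½mv² → v = √(2gh) = √(2×6.8×27) = 19.16 m/s = 62.87 ft/s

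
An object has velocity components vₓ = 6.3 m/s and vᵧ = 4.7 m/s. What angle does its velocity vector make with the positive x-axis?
θ = arctan(vᵧ/vₓ) = arctan(4.7/6.3) = 36.72°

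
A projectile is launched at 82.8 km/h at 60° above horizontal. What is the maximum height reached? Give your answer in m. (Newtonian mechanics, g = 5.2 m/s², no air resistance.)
H = v₀²sin²(θ)/(2g) (with unit conversion) = 38.15 m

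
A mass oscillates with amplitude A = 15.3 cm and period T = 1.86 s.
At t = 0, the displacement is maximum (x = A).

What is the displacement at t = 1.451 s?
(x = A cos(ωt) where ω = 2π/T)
ω = 2π/T = 2π/1.86 = 3.378 rad/s
x = A cos(ωt) = 15.3×cos(3.378×1.451) = 2.877 cm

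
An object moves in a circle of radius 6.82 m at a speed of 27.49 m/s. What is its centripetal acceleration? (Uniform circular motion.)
a_c = v²/r = 27.49²/6.82 = 755.7/6.82 = 110.81 m/s²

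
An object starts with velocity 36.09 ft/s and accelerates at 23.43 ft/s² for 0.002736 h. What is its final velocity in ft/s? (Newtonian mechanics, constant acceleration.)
v = v₀ + at (with unit conversion) = 266.9 ft/s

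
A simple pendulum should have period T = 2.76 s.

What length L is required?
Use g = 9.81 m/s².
T = 2π√(L/g) → L = g(T/2π)² = 9.81×(2.76/2π)² = 1.893 m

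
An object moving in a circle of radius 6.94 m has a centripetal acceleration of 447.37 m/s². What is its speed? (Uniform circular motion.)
v = √(a_c × r) = √(447.37 × 6.94) = 55.72 m/s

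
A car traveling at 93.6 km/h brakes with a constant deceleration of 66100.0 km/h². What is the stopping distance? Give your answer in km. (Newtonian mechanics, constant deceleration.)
d = v₀² / (2a) (with unit conversion) = 0.06627 km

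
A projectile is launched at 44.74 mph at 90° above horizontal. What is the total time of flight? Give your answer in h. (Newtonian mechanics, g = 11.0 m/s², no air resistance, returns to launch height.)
T = 2v₀sin(θ)/g (with unit conversion) = 0.00101 h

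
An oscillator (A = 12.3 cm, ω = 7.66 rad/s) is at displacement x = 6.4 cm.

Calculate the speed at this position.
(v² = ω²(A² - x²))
v = ω√(A² − x²) = 7.66×√(0.123² − 0.064²) = 0.8046 m/s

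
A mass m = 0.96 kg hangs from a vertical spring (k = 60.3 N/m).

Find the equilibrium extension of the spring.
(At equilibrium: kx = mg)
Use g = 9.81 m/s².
x_eq = mg/k = 0.96×9.81/60.3 = 0.1562 m = 15.62 cm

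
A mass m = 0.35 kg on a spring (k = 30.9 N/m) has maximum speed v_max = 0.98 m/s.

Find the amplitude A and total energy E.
½mv²_max = ½kA² → A = v_max√(m/k) = 0.98×√(0.35/30.9) = 0.1043 m = 10.43 cm
E = ½mv²_max = ½×0.35×0.98² = 0.1681 J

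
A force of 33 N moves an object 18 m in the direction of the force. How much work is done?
W = Fd = 33×18 = 594.0 J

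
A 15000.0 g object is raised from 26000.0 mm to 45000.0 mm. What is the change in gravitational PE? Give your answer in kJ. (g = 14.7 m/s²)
ΔPE = mg(h₂ − h₁) = 15 kg × 14.7 m/s² × (45 − 26) m = 4190 J = 4.189 kJ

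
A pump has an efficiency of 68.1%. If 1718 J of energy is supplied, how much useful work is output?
W_out = η × W_in = 0.681 × 1718 = 1170.0 J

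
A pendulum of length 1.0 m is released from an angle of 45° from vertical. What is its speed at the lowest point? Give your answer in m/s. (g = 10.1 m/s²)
h = L(1 − cosθ) = 1.0×(1 − cos45°) = 0.2929 m
v = √(2gh) = √(2×10.1×0.2929) = 2.432 m/s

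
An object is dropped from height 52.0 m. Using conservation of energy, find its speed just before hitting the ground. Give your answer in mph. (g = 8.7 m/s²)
mgh = ½mv² → v = √(2gh) = √(2×8.7×52) = 30.08 m/s = 67.29 mph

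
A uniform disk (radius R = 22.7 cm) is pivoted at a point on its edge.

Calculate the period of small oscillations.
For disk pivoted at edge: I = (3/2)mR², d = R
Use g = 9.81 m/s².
I/m = (3/2)R² = 0.07729 m²; d = R = 0.227 m
T = 2π√((3/2)R²/(gR)) = 2π√(3R/(2g)) = 1.171 s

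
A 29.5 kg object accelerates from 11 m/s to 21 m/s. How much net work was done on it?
W_net = ΔKE = ½m(v₂² − v₁²) = ½×29.5×(21² − 11²) = 4720.0 J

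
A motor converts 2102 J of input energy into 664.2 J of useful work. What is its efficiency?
η = W_out/W_in = 664.2/2102 = 0.316 = 31.6%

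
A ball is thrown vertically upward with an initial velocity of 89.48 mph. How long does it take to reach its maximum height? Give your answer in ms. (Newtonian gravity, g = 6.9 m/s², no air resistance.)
t_up = v₀/g (with unit conversion) = 5797.0 ms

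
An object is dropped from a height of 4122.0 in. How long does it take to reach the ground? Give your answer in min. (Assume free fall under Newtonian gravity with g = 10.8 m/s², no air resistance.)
t = √(2h/g) (with unit conversion) = 0.07339 min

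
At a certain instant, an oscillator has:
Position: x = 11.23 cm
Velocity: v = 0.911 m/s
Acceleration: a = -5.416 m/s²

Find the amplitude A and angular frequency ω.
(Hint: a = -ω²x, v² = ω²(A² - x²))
a = −ω²x → ω = √(|a|/x) = √(5.416/0.1123) = 6.945 rad/s
v² = ω²(A² − x²) → A = √(x² + v²/ω²) = √(0.1123² + 0.911²/6.945²) = 0.1727 m = 17.27 cm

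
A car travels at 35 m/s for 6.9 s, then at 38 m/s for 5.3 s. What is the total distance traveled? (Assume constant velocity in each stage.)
d₁ = v₁t₁ = 35 × 6.9 = 241.5 m
d₂ = v₂t₂ = 38 × 5.3 = 201.4 m
d_total = 241.5 + 201.4 = 442.9 m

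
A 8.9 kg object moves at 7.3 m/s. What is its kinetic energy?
KE = ½mv² = ½×8.9×7.3² = 237.1405 J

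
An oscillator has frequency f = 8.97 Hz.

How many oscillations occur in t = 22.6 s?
n = f×t = 8.97×22.6 = 202.7 oscillations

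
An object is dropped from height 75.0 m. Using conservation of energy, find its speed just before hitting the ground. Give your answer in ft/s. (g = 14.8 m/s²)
mgh = ½mv² → v = √(2gh) = √(2×14.8×75) = 47.12 m/s = 154.6 ft/s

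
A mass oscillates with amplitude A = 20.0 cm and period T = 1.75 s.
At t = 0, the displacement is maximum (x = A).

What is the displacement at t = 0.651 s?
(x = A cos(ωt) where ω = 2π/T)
ω = 2π/T = 2π/1.75 = 3.59 rad/s
x = A cos(ωt) = 20.0×cos(3.59×0.651) = -13.87 cm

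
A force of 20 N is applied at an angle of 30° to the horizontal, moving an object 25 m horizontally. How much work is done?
W = Fd cosθ = 20×25×cos(30°) = 433.01 J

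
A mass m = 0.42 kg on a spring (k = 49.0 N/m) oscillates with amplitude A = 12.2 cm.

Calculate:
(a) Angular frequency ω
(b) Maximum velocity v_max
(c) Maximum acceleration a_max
ω = √(k/m) = √(49.0/0.42) = 10.8 rad/s
v_max = ωA = 10.8×0.122 = 1.318 m/s
a_max = ω²A = 10.8²×0.122 = 14.23 m/s²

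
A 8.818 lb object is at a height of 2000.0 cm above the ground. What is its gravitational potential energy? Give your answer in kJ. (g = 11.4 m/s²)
PE = mgh = 4 kg × 11.4 m/s² × 20 m = 911.9 J = 0.9119 kJ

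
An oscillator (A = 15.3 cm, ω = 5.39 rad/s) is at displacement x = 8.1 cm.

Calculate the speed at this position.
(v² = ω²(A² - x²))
v = ω√(A² − x²) = 5.39×√(0.153² − 0.081²) = 0.6996 m/s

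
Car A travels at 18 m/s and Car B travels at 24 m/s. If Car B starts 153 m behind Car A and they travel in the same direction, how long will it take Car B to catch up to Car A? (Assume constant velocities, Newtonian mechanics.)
Relative speed: v_rel = 24 - 18 = 6 m/s
Time to catch: t = d₀/v_rel = 153/6 = 25.5 s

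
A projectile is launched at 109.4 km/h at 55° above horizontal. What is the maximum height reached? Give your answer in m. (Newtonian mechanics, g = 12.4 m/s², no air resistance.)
H = v₀²sin²(θ)/(2g) (with unit conversion) = 24.99 m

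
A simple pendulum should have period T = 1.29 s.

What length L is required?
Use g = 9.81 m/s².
T = 2π√(L/g) → L = g(T/2π)² = 9.81×(1.29/2π)² = 0.4135 m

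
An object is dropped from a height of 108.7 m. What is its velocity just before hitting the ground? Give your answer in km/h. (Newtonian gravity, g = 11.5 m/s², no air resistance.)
v = √(2gh) (with unit conversion) = 180.0 km/h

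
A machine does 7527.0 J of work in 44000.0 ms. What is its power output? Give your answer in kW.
P = W/t = 7527 J / 44 s = 171.1 W = 0.1711 kW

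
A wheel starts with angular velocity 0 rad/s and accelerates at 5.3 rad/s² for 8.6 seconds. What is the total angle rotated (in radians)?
θ = ω₀t + ½αt² = 0×8.6 + ½×5.3×8.6² = 195.99 rad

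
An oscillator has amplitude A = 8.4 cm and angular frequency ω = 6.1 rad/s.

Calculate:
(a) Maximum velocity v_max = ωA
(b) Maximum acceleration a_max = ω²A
v_max = ωA = 6.1×0.084 = 0.5124 m/s
a_max = ω²A = 6.1²×0.084 = 3.126 m/s²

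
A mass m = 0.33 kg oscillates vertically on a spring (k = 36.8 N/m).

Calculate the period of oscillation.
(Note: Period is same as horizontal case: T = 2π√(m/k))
T = 2π√(m/k) = 2π√(0.33/36.8) = 0.595 s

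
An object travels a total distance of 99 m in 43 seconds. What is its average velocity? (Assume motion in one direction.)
v_avg = Δd / Δt = 99 / 43 = 2.3 m/s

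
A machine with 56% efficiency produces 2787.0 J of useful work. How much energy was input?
W_in = W_out/η = 2787.0/0.56 = 4976.8 J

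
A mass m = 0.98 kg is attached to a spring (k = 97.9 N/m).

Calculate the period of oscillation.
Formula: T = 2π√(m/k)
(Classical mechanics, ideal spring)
T = 2π√(m/k) = 2π√(0.98/97.9) = 0.6286 s; f = 1/T = 1.591 Hz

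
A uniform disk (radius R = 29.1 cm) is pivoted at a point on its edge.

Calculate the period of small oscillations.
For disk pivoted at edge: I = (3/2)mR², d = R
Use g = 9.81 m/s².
I/m = (3/2)R² = 0.127 m²; d = R = 0.291 m
T = 2π√((3/2)R²/(gR)) = 2π√(3R/(2g)) = 1.325 s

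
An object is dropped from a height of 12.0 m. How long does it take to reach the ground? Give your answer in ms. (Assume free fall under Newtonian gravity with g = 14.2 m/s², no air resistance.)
t = √(2h/g) (with unit conversion) = 1300.0 ms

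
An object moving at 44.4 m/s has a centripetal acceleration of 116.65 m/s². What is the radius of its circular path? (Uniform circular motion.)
r = v²/a_c = 44.4²/116.65 = 16.9 m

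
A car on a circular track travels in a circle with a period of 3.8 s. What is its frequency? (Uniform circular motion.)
f = 1/T = 1/3.8 = 0.2632 Hz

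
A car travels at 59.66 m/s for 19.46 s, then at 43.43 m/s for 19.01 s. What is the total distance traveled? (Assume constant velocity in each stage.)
d₁ = v₁t₁ = 59.66 × 19.46 = 1160.98 m
d₂ = v₂t₂ = 43.43 × 19.01 = 825.604 m
d_total = 1160.98 + 825.604 = 1986.59 m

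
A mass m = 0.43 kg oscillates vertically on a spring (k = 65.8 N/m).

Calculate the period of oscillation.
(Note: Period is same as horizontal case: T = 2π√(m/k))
T = 2π√(m/k) = 2π√(0.43/65.8) = 0.5079 s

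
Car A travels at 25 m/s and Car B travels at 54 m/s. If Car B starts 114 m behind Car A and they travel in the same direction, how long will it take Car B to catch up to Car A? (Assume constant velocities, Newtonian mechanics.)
Relative speed: v_rel = 54 - 25 = 29 m/s
Time to catch: t = d₀/v_rel = 114/29 = 3.93 s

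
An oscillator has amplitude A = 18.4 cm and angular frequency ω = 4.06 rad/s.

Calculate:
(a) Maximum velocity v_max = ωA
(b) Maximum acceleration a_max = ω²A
v_max = ωA = 4.06×0.184 = 0.747 m/s
a_max = ω²A = 4.06²×0.184 = 3.033 m/s²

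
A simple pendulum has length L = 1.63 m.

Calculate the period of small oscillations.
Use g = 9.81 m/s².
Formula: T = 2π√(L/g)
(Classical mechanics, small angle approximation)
T = 2π√(L/g) = 2π√(1.63/9.81) = 2.561 s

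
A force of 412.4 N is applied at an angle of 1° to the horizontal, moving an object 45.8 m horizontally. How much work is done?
W = Fd cosθ = 412.4×45.8×cos(1°) = 18885.0 J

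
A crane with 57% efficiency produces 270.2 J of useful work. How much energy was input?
W_in = W_out/η = 270.2/0.57 = 474.04 J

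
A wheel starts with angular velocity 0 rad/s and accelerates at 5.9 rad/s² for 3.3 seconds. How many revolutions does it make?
θ = ω₀t + ½αt² = 0×3.3 + ½×5.9×3.3² = 32.13 rad
Revolutions = θ/(2π) = 32.13/(2π) = 5.11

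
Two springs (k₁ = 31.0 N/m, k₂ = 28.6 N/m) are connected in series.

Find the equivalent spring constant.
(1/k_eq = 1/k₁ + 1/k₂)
1/k_eq = 1/31.0 + 1/28.6 = 0.067223; k_eq = 14.88 N/m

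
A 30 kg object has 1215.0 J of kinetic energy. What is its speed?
KE = ½mv² → v = √(2KE/m) = √(2×1215.0/30) = 9.0 m/s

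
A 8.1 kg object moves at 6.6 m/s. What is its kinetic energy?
KE = ½mv² = ½×8.1×6.6² = 176.418 J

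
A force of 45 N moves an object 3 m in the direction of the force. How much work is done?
W = Fd = 45×3 = 135.0 J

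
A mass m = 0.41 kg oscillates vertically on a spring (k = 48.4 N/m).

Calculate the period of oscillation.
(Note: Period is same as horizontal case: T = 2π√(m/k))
T = 2π√(m/k) = 2π√(0.41/48.4) = 0.5783 s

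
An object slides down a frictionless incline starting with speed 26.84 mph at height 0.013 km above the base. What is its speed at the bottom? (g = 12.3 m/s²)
½mv₀² + mgh = ½mv² → v = √(v₀² + 2gh) = √(12² + 2×12.3×13) = 21.54 m/s = 48.17 mph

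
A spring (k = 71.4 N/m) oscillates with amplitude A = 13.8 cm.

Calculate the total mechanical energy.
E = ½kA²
E = ½kA² = ½×71.4×(0.138)² = 0.6799 J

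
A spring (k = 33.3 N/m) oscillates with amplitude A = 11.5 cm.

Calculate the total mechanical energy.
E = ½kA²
E = ½kA² = ½×33.3×(0.115)² = 0.2202 J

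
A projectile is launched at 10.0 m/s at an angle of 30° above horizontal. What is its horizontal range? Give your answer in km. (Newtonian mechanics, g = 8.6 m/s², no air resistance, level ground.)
R = v₀² sin(2θ) / g (with unit conversion) = 0.01007 km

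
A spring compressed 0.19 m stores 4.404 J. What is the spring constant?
PE = ½kx² → k = 2PE/x² = 2×4.404/0.19² = 244.0 N/m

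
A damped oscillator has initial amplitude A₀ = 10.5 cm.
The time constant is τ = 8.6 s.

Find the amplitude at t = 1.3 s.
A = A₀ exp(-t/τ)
A = A₀ exp(−t/τ) = 10.5×exp(−1.3/8.6) = 9.027 cm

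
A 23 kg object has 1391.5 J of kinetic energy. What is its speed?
KE = ½mv² → v = √(2KE/m) = √(2×1391.5/23) = 11.0 m/s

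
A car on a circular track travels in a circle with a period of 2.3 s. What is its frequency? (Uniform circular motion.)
f = 1/T = 1/2.3 = 0.4348 Hz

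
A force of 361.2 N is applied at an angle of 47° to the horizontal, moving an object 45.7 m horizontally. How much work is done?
W = Fd cosθ = 361.2×45.7×cos(47°) = 11258.0 J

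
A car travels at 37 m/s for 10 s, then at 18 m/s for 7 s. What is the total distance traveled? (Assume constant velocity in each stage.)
d₁ = v₁t₁ = 37 × 10 = 370 m
d₂ = v₂t₂ = 18 × 7 = 126 m
d_total = 370 + 126 = 496 m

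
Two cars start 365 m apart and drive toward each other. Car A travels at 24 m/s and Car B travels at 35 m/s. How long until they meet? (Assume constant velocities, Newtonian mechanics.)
Combined speed: v_combined = 24 + 35 = 59 m/s
Time to meet: t = d/59 = 365/59 = 6.19 s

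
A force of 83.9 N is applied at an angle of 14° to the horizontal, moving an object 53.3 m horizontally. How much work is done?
W = Fd cosθ = 83.9×53.3×cos(14°) = 4339.0 J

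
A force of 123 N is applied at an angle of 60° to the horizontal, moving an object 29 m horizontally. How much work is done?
W = Fd cosθ = 123×29×cos(60°) = 1783.5 J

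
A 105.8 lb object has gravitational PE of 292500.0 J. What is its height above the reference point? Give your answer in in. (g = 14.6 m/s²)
PE = mgh → h = PE/(mg) = 2.925e+05 J / (47.99 kg × 14.6 m/s²) = 417.5 m = 16440.0 in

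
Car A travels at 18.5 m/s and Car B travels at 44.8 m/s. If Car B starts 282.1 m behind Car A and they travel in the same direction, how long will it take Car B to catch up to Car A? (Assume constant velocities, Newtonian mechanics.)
Relative speed: v_rel = 44.8 - 18.5 = 26.3 m/s
Time to catch: t = d₀/v_rel = 282.1/26.3 = 10.73 s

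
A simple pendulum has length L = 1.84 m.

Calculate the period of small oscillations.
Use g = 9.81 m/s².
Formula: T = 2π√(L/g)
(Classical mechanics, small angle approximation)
T = 2π√(L/g) = 2π√(1.84/9.81) = 2.721 s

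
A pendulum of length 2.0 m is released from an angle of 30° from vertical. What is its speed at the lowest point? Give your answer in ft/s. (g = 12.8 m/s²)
h = L(1 − cosθ) = 2.0×(1 − cos30°) = 0.2679 m
v = √(2gh) = √(2×12.8×0.2679) = 2.619 m/s = 8.593 ft/s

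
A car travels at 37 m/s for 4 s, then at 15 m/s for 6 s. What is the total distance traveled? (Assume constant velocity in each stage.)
d₁ = v₁t₁ = 37 × 4 = 148 m
d₂ = v₂t₂ = 15 × 6 = 90 m
d_total = 148 + 90 = 238 m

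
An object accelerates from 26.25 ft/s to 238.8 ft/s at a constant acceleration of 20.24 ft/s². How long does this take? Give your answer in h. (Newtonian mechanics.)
t = (v - v₀)/a (with unit conversion) = 0.002917 h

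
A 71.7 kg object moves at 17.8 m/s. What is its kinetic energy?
KE = ½mv² = ½×71.7×17.8² = 11358.71 J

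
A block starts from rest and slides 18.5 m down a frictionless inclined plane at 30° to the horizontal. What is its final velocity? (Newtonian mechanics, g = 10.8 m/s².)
a = g sin(θ) = 10.8 × sin(30°) = 5.4 m/s²
v = √(2ad) = √(2 × 5.4 × 18.5) = 14.14 m/s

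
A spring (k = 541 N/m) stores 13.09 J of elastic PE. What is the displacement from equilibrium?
PE = ½kx² → x = √(2PE/k) = √(2×13.09/541) = 0.22 m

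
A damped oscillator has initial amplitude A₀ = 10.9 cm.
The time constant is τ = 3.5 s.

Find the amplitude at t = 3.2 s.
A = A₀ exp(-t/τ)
A = A₀ exp(−t/τ) = 10.9×exp(−3.2/3.5) = 4.369 cm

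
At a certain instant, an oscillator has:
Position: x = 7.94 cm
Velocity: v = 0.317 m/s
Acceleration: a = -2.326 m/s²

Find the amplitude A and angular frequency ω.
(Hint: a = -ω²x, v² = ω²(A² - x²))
a = −ω²x → ω = √(|a|/x) = √(2.326/0.0794) = 5.412 rad/s
v² = ω²(A² − x²) → A = √(x² + v²/ω²) = √(0.0794² + 0.317²/5.412²) = 0.09866 m = 9.866 cm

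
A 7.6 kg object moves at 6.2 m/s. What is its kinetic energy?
KE = ½mv² = ½×7.6×6.2² = 146.072 J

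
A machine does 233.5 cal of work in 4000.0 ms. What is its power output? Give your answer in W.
P = W/t = 977 J / 4 s = 244.2 W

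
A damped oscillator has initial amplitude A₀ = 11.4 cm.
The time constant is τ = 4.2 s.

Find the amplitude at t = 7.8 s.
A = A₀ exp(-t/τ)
A = A₀ exp(−t/τ) = 11.4×exp(−7.8/4.2) = 1.78 cm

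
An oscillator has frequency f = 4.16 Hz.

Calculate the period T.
T = 1/f = 1/4.16 = 0.2404 s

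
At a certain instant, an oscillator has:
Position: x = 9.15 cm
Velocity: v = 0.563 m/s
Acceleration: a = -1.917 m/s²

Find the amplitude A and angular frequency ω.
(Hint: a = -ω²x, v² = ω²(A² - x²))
a = −ω²x → ω = √(|a|/x) = √(1.917/0.0915) = 4.577 rad/s
v² = ω²(A² − x²) → A = √(x² + v²/ω²) = √(0.0915² + 0.563²/4.577²) = 0.1533 m = 15.33 cm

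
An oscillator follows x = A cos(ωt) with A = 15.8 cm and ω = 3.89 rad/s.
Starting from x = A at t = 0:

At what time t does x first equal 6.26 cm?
cos(ωt) = x/A = 6.26/15.8 = 0.3962
ωt = arccos(0.3962) = 1.163 rad
t = 1.163/3.89 = 0.2991 s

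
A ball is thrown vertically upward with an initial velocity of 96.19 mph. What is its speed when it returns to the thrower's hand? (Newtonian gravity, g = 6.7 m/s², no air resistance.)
By conservation of energy, the ball returns at the same speed = 96.19 mph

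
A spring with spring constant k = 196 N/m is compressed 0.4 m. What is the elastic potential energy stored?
PE = ½kx² = ½×196×0.4² = 15.68 J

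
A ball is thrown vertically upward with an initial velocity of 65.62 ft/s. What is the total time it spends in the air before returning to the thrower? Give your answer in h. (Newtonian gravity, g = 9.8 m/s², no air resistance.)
t_total = 2v₀/g (with unit conversion) = 0.001134 h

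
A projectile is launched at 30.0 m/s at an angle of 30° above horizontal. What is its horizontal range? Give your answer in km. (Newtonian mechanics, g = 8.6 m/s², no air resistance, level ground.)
R = v₀² sin(2θ) / g (with unit conversion) = 0.09063 km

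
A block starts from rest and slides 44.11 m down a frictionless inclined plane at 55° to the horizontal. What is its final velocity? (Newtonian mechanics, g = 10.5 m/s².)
a = g sin(θ) = 10.5 × sin(55°) = 8.6 m/s²
v = √(2ad) = √(2 × 8.6 × 44.11) = 27.55 m/s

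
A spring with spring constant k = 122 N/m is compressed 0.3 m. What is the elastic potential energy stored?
PE = ½kx² = ½×122×0.3² = 5.49 J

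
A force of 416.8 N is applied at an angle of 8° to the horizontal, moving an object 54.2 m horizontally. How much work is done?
W = Fd cosθ = 416.8×54.2×cos(8°) = 22371.0 J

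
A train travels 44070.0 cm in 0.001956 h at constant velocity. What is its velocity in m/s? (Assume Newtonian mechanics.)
v = d/t (with unit conversion) = 62.59 m/s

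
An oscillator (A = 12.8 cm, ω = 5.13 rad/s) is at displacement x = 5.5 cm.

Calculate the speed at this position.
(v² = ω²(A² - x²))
v = ω√(A² − x²) = 5.13×√(0.128² − 0.055²) = 0.5929 m/s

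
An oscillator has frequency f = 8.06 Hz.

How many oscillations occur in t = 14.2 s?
n = f×t = 8.06×14.2 = 114.5 oscillations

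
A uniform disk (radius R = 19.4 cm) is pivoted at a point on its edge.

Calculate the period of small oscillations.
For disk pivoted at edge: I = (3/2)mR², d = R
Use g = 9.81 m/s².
I/m = (3/2)R² = 0.05645 m²; d = R = 0.194 m
T = 2π√((3/2)R²/(gR)) = 2π√(3R/(2g)) = 1.082 s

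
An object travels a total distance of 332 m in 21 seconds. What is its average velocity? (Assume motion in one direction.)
v_avg = Δd / Δt = 332 / 21 = 15.81 m/s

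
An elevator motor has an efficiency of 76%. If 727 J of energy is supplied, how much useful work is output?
W_out = η × W_in = 0.76 × 727 = 552.52 J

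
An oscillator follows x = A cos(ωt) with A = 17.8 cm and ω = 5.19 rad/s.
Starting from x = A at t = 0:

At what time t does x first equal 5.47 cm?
cos(ωt) = x/A = 5.47/17.8 = 0.3073
ωt = arccos(0.3073) = 1.258 rad
t = 1.258/5.19 = 0.2425 s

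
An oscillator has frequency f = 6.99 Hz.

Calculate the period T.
T = 1/f = 1/6.99 = 0.1431 s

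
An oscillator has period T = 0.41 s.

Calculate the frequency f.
f = 1/T = 1/0.41 = 2.439 Hz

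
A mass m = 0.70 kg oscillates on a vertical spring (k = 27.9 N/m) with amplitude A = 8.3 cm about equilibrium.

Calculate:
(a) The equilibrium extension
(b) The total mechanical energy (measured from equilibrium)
x_eq = mg/k = 0.7×9.81/27.9 = 0.2461 m = 24.61 cm
E = ½kA² = ½×27.9×(0.083)² = 0.0961 J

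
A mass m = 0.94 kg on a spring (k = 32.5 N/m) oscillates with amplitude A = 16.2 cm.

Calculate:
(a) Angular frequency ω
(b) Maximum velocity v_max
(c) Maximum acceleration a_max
ω = √(k/m) = √(32.5/0.94) = 5.88 rad/s
v_max = ωA = 5.88×0.162 = 0.9526 m/s
a_max = ω²A = 5.88²×0.162 = 5.601 m/s²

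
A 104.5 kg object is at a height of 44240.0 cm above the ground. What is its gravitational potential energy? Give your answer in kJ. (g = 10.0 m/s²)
PE = mgh = 104.5 kg × 10.0 m/s² × 442.4 m = 4.623e+05 J = 462.3 kJ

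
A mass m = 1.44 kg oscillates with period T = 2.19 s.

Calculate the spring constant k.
T = 2π√(m/k) → k = m(2π/T)² = 1.44×(2π/2.19)² = 11.85 N/m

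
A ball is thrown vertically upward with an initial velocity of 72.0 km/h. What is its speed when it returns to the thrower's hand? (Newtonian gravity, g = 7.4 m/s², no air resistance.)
By conservation of energy, the ball returns at the same speed = 72.0 km/h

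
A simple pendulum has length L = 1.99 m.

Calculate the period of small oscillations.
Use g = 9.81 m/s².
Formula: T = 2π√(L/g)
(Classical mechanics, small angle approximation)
T = 2π√(L/g) = 2π√(1.99/9.81) = 2.83 s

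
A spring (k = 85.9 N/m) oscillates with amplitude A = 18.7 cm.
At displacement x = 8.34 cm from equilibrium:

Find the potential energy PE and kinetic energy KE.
E_total = ½kA² = ½×85.9×(0.187)² = 1.502 J
PE = ½kx² = ½×85.9×(0.0834)² = 0.2987 J
KE = E_total − PE = 1.203 J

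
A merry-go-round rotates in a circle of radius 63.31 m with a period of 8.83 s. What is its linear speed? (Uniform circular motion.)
v = 2πr/T = 2π×63.31/8.83 = 45.05 m/s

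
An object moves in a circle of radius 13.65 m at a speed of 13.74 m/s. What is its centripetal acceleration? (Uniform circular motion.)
a_c = v²/r = 13.74²/13.65 = 188.788/13.65 = 13.83 m/s²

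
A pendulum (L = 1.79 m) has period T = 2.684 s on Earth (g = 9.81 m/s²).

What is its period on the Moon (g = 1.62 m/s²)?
T = 2π√(L/g), so T_moon/T_earth = √(g_earth/g_moon)
T_moon = 2π√(1.79/1.62) = 6.605 s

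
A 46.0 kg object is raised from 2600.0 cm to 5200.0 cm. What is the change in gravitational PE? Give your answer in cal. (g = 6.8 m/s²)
ΔPE = mg(h₂ − h₁) = 46 kg × 6.8 m/s² × (52 − 26) m = 8133 J = 1944.0 cal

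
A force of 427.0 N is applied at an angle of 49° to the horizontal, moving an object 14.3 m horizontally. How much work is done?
W = Fd cosθ = 427.0×14.3×cos(49°) = 4006.0 J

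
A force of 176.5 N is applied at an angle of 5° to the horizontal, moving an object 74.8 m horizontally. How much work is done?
W = Fd cosθ = 176.5×74.8×cos(5°) = 13152.0 J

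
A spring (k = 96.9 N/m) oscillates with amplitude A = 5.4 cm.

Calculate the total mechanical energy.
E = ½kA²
E = ½kA² = ½×96.9×(0.054)² = 0.1413 J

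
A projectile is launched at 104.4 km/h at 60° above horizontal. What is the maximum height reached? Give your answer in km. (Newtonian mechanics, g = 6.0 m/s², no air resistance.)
H = v₀²sin²(θ)/(2g) (with unit conversion) = 0.05256 km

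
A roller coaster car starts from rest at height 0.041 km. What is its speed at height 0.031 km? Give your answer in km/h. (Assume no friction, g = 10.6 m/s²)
mgh₁ = ½mv₂² + mgh₂ → v₂ = √(2g(h₁−h₂)) = √(2×10.6×(41−31)) = 14.56 m/s = 52.42 km/h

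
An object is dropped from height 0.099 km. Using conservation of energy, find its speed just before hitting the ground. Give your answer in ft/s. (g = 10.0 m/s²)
mgh = ½mv² → v = √(2gh) = √(2×10.0×99) = 44.5 m/s = 146.0 ft/s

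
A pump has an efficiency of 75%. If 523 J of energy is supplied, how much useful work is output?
W_out = η × W_in = 0.75 × 523 = 392.25 J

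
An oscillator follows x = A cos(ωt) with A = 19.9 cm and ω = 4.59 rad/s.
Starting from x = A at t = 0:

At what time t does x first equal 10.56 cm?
cos(ωt) = x/A = 10.56/19.9 = 0.5307
ωt = arccos(0.5307) = 1.011 rad
t = 1.011/4.59 = 0.2204 s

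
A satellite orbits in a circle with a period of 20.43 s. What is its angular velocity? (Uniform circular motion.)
ω = 2π/T = 2π/20.43 = 0.3075 rad/s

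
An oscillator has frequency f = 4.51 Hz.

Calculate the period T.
T = 1/f = 1/4.51 = 0.2217 s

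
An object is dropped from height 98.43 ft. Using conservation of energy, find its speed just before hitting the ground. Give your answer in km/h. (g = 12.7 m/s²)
mgh = ½mv² → v = √(2gh) = √(2×12.7×30) = 27.61 m/s = 99.38 km/h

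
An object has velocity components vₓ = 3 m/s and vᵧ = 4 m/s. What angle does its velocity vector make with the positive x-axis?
θ = arctan(vᵧ/vₓ) = arctan(4/3) = 53.13°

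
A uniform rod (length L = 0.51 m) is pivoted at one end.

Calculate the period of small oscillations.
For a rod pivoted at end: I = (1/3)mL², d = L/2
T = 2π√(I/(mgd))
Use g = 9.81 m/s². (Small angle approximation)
I/m = (1/3)L² = 0.0867 m²; d = L/2 = 0.255 m
T = 2π√(I/(mgd)) = 2π√(0.0867/(9.81×0.255)) = 1.17 s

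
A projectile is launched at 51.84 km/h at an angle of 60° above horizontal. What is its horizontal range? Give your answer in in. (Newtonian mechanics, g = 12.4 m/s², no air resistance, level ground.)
R = v₀² sin(2θ) / g (with unit conversion) = 570.2 in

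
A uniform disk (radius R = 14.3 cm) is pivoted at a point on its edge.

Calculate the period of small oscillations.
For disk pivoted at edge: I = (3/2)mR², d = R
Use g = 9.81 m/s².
I/m = (3/2)R² = 0.03067 m²; d = R = 0.143 m
T = 2π√((3/2)R²/(gR)) = 2π√(3R/(2g)) = 0.9291 s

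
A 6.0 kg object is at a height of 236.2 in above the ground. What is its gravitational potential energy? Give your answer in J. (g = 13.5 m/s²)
PE = mgh = 6 kg × 13.5 m/s² × 5.999 m = 486 J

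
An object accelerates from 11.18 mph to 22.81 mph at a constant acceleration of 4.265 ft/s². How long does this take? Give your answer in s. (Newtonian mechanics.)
t = (v - v₀)/a (with unit conversion) = 3.999 s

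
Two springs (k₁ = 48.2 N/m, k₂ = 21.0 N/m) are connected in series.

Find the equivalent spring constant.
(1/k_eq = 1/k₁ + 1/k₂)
1/k_eq = 1/48.2 + 1/21.0 = 0.068366; k_eq = 14.63 N/m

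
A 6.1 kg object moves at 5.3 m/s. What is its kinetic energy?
KE = ½mv² = ½×6.1×5.3² = 85.6745 J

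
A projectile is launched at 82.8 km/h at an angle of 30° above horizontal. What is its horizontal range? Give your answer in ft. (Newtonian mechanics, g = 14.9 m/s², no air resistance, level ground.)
R = v₀² sin(2θ) / g (with unit conversion) = 100.9 ft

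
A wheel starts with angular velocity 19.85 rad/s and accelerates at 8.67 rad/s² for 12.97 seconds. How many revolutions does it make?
θ = ω₀t + ½αt² = 19.85×12.97 + ½×8.67×12.97² = 986.69 rad
Revolutions = θ/(2π) = 986.69/(2π) = 157.04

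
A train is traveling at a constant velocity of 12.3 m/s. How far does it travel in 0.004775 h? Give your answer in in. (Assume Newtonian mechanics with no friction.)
d = vt (with unit conversion) = 8324.0 in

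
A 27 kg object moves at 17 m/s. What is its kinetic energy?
KE = ½mv² = ½×27×17² = 3901.5 J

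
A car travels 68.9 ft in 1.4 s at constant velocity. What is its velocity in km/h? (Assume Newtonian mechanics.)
v = d/t (with unit conversion) = 54.0 km/h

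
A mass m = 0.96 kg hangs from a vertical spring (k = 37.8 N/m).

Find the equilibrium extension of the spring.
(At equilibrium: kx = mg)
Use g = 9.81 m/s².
x_eq = mg/k = 0.96×9.81/37.8 = 0.2491 m = 24.91 cm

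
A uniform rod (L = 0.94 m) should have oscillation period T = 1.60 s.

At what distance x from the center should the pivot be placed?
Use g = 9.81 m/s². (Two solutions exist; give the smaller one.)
T = 2π√((L²/12 + x²)/(gx)). Let c = T²g/(4π²) = 0.6361.
x² − cx + L²/12 = 0 → x = (c − √(c² − L²/3))/2 = 0.1521 m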